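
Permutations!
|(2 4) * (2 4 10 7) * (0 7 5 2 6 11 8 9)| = 6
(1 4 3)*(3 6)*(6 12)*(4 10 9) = (1 10 9 4 12 6 3) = [0, 10, 2, 1, 12, 5, 3, 7, 8, 4, 9, 11, 6]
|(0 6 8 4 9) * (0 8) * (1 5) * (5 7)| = 6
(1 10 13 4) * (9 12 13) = (1 10 9 12 13 4) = [0, 10, 2, 3, 1, 5, 6, 7, 8, 12, 9, 11, 13, 4]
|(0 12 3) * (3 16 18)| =|(0 12 16 18 3)| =5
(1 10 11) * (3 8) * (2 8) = (1 10 11)(2 8 3) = [0, 10, 8, 2, 4, 5, 6, 7, 3, 9, 11, 1]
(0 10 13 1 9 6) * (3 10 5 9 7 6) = (0 5 9 3 10 13 1 7 6) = [5, 7, 2, 10, 4, 9, 0, 6, 8, 3, 13, 11, 12, 1]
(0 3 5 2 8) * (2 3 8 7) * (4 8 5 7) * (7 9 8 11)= [5, 1, 4, 9, 11, 3, 6, 2, 0, 8, 10, 7]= (0 5 3 9 8)(2 4 11 7)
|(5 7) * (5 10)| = |(5 7 10)| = 3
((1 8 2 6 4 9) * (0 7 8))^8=(9)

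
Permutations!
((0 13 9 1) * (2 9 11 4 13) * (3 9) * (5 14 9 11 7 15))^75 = (0 11 7 14)(1 3 13 5)(2 4 15 9)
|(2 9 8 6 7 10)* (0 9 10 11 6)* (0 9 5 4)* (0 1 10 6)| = |(0 5 4 1 10 2 6 7 11)(8 9)| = 18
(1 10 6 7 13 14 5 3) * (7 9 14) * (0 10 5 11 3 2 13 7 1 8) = (0 10 6 9 14 11 3 8)(1 5 2 13) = [10, 5, 13, 8, 4, 2, 9, 7, 0, 14, 6, 3, 12, 1, 11]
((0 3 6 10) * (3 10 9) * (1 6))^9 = (0 10)(1 6 9 3)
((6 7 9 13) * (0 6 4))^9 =((0 6 7 9 13 4))^9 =(0 9)(4 7)(6 13)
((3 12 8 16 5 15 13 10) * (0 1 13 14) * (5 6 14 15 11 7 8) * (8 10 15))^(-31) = (0 1 13 15 8 16 6 14)(3 10 7 11 5 12)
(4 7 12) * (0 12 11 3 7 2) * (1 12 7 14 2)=[7, 12, 0, 14, 1, 5, 6, 11, 8, 9, 10, 3, 4, 13, 2]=(0 7 11 3 14 2)(1 12 4)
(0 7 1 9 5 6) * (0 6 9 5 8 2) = [7, 5, 0, 3, 4, 9, 6, 1, 2, 8] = (0 7 1 5 9 8 2)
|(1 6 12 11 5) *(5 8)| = 6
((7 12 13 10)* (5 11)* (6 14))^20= (14)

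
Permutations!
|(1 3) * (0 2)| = |(0 2)(1 3)| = 2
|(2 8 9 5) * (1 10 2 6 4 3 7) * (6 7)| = 21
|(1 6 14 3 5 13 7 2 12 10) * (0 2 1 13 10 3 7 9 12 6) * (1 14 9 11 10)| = |(0 2 6 9 12 3 5 1)(7 14)(10 13 11)| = 24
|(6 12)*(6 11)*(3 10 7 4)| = 12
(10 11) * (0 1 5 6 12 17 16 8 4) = (0 1 5 6 12 17 16 8 4)(10 11) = [1, 5, 2, 3, 0, 6, 12, 7, 4, 9, 11, 10, 17, 13, 14, 15, 8, 16]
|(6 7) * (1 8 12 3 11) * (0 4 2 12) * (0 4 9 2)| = |(0 9 2 12 3 11 1 8 4)(6 7)| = 18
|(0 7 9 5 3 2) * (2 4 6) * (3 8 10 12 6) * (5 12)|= |(0 7 9 12 6 2)(3 4)(5 8 10)|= 6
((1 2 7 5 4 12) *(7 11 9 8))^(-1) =((1 2 11 9 8 7 5 4 12))^(-1) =(1 12 4 5 7 8 9 11 2)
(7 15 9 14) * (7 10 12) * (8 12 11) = [0, 1, 2, 3, 4, 5, 6, 15, 12, 14, 11, 8, 7, 13, 10, 9] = (7 15 9 14 10 11 8 12)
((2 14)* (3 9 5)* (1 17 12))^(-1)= (1 12 17)(2 14)(3 5 9)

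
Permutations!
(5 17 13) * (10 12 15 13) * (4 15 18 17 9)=[0, 1, 2, 3, 15, 9, 6, 7, 8, 4, 12, 11, 18, 5, 14, 13, 16, 10, 17]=(4 15 13 5 9)(10 12 18 17)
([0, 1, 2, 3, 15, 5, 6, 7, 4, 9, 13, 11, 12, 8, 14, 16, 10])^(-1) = (4 8 13 10 16 15)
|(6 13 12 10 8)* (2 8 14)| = 7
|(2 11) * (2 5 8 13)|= |(2 11 5 8 13)|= 5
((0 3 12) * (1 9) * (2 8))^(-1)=(0 12 3)(1 9)(2 8)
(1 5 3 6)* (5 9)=(1 9 5 3 6)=[0, 9, 2, 6, 4, 3, 1, 7, 8, 5]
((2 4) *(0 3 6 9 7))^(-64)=((0 3 6 9 7)(2 4))^(-64)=(0 3 6 9 7)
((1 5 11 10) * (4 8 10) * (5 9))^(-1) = ((1 9 5 11 4 8 10))^(-1) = (1 10 8 4 11 5 9)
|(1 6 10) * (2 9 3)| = 3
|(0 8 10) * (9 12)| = |(0 8 10)(9 12)| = 6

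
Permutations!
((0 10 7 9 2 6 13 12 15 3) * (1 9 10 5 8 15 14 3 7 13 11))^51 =((0 5 8 15 7 10 13 12 14 3)(1 9 2 6 11))^51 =(0 5 8 15 7 10 13 12 14 3)(1 9 2 6 11)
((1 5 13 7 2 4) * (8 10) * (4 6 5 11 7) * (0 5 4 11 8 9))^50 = ((0 5 13 11 7 2 6 4 1 8 10 9))^50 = (0 13 7 6 1 10)(2 4 8 9 5 11)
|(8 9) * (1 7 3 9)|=|(1 7 3 9 8)|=5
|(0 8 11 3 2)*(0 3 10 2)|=6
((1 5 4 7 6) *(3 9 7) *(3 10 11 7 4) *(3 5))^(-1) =(1 6 7 11 10 4 9 3)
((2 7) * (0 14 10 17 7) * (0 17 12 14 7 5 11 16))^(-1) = (0 16 11 5 17 2 7)(10 14 12)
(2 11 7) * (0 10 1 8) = (0 10 1 8)(2 11 7) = [10, 8, 11, 3, 4, 5, 6, 2, 0, 9, 1, 7]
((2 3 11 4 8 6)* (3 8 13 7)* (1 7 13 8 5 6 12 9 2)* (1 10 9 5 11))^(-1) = ((13)(1 7 3)(2 11 4 8 12 5 6 10 9))^(-1) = (13)(1 3 7)(2 9 10 6 5 12 8 4 11)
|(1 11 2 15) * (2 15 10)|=6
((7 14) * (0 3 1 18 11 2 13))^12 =(0 2 18 3 13 11 1)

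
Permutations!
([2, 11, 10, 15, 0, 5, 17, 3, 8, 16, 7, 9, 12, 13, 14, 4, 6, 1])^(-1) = [4, 17, 0, 7, 15, 5, 16, 10, 8, 11, 2, 1, 12, 13, 14, 3, 9, 6]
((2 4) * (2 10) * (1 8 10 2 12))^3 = (1 12 10 8)(2 4)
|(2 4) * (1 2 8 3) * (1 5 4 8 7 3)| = 12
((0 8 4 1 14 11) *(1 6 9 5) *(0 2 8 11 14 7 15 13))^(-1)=(0 13 15 7 1 5 9 6 4 8 2 11)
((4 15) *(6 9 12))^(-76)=(15)(6 12 9)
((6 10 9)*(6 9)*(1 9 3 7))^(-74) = ((1 9 3 7)(6 10))^(-74) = (10)(1 3)(7 9)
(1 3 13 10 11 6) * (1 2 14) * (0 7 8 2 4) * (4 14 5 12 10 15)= (0 7 8 2 5 12 10 11 6 14 1 3 13 15 4)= [7, 3, 5, 13, 0, 12, 14, 8, 2, 9, 11, 6, 10, 15, 1, 4]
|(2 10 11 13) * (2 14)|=5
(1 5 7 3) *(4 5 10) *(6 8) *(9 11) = (1 10 4 5 7 3)(6 8)(9 11) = [0, 10, 2, 1, 5, 7, 8, 3, 6, 11, 4, 9]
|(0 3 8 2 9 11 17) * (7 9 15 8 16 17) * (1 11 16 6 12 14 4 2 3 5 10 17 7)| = |(0 5 10 17)(1 11)(2 15 8 3 6 12 14 4)(7 9 16)| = 24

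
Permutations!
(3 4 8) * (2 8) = (2 8 3 4) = [0, 1, 8, 4, 2, 5, 6, 7, 3]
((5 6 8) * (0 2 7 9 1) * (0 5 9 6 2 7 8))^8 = ((0 7 6)(1 5 2 8 9))^8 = (0 6 7)(1 8 5 9 2)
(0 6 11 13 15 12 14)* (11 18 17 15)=[6, 1, 2, 3, 4, 5, 18, 7, 8, 9, 10, 13, 14, 11, 0, 12, 16, 15, 17]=(0 6 18 17 15 12 14)(11 13)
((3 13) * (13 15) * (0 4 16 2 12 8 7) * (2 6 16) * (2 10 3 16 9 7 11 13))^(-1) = ((0 4 10 3 15 2 12 8 11 13 16 6 9 7))^(-1) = (0 7 9 6 16 13 11 8 12 2 15 3 10 4)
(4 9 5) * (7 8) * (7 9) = [0, 1, 2, 3, 7, 4, 6, 8, 9, 5] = (4 7 8 9 5)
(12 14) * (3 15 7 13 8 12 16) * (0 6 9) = (0 6 9)(3 15 7 13 8 12 14 16) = [6, 1, 2, 15, 4, 5, 9, 13, 12, 0, 10, 11, 14, 8, 16, 7, 3]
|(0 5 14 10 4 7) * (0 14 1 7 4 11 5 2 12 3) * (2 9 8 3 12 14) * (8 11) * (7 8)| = 28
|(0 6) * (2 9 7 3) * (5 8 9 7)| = 6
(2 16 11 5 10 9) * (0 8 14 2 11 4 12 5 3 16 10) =[8, 1, 10, 16, 12, 0, 6, 7, 14, 11, 9, 3, 5, 13, 2, 15, 4] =(0 8 14 2 10 9 11 3 16 4 12 5)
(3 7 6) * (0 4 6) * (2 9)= (0 4 6 3 7)(2 9)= [4, 1, 9, 7, 6, 5, 3, 0, 8, 2]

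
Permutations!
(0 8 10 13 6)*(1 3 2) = (0 8 10 13 6)(1 3 2) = [8, 3, 1, 2, 4, 5, 0, 7, 10, 9, 13, 11, 12, 6]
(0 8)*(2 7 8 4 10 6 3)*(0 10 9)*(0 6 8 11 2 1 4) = [0, 4, 7, 1, 9, 5, 3, 11, 10, 6, 8, 2] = (1 4 9 6 3)(2 7 11)(8 10)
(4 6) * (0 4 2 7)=(0 4 6 2 7)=[4, 1, 7, 3, 6, 5, 2, 0]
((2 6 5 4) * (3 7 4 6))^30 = ((2 3 7 4)(5 6))^30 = (2 7)(3 4)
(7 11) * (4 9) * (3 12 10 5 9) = (3 12 10 5 9 4)(7 11) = [0, 1, 2, 12, 3, 9, 6, 11, 8, 4, 5, 7, 10]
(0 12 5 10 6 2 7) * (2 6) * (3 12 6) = (0 6 3 12 5 10 2 7) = [6, 1, 7, 12, 4, 10, 3, 0, 8, 9, 2, 11, 5]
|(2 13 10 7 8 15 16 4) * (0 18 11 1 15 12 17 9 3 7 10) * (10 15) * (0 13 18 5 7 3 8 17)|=|(0 5 7 17 9 8 12)(1 10 15 16 4 2 18 11)|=56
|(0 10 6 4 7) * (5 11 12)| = 15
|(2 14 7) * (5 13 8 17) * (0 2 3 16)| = 12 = |(0 2 14 7 3 16)(5 13 8 17)|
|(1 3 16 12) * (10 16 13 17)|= 7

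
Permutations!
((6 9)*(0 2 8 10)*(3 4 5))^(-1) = (0 10 8 2)(3 5 4)(6 9)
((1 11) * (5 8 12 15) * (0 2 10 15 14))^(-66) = (0 12 5 10)(2 14 8 15)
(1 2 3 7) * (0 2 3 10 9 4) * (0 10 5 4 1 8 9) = (0 2 5 4 10)(1 3 7 8 9) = [2, 3, 5, 7, 10, 4, 6, 8, 9, 1, 0]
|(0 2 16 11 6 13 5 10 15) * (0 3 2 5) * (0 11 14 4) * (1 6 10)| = 13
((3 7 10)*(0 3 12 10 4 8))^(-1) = ((0 3 7 4 8)(10 12))^(-1) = (0 8 4 7 3)(10 12)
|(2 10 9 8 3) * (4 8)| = |(2 10 9 4 8 3)| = 6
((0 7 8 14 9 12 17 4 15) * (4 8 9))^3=((0 7 9 12 17 8 14 4 15))^3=(0 12 14)(4 7 17)(8 15 9)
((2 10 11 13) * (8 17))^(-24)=(17)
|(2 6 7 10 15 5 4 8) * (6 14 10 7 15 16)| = |(2 14 10 16 6 15 5 4 8)| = 9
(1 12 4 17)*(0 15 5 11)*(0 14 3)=[15, 12, 2, 0, 17, 11, 6, 7, 8, 9, 10, 14, 4, 13, 3, 5, 16, 1]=(0 15 5 11 14 3)(1 12 4 17)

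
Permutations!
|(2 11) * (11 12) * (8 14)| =6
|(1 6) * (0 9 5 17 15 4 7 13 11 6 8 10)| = 13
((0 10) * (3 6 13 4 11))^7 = (0 10)(3 13 11 6 4)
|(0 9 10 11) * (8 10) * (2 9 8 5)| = |(0 8 10 11)(2 9 5)| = 12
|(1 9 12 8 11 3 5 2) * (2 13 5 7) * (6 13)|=24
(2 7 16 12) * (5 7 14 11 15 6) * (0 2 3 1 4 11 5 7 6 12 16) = [2, 4, 14, 1, 11, 6, 7, 0, 8, 9, 10, 15, 3, 13, 5, 12, 16] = (16)(0 2 14 5 6 7)(1 4 11 15 12 3)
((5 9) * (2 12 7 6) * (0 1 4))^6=(2 7)(6 12)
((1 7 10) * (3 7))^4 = ((1 3 7 10))^4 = (10)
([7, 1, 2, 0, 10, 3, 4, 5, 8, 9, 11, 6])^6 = [5, 1, 2, 7, 11, 0, 10, 3, 8, 9, 6, 4]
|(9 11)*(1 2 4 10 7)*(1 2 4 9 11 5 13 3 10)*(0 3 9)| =|(0 3 10 7 2)(1 4)(5 13 9)| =30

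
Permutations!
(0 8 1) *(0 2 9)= [8, 2, 9, 3, 4, 5, 6, 7, 1, 0]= (0 8 1 2 9)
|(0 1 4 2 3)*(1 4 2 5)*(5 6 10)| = 8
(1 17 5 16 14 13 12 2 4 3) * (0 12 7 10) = (0 12 2 4 3 1 17 5 16 14 13 7 10) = [12, 17, 4, 1, 3, 16, 6, 10, 8, 9, 0, 11, 2, 7, 13, 15, 14, 5]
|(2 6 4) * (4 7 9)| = |(2 6 7 9 4)| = 5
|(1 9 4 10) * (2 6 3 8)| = |(1 9 4 10)(2 6 3 8)| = 4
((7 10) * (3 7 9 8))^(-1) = ((3 7 10 9 8))^(-1) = (3 8 9 10 7)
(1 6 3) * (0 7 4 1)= [7, 6, 2, 0, 1, 5, 3, 4]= (0 7 4 1 6 3)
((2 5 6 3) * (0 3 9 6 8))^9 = (0 8 5 2 3)(6 9)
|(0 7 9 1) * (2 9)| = 5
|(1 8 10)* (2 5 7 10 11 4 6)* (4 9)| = |(1 8 11 9 4 6 2 5 7 10)| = 10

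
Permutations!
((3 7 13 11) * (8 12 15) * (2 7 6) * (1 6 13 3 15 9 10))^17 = ((1 6 2 7 3 13 11 15 8 12 9 10))^17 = (1 13 9 7 8 6 11 10 3 12 2 15)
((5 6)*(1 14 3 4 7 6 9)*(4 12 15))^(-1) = (1 9 5 6 7 4 15 12 3 14)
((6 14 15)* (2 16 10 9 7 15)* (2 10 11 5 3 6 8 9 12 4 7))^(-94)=(2 3 12 8 11 14 7)(4 9 5 10 15 16 6)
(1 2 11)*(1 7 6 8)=[0, 2, 11, 3, 4, 5, 8, 6, 1, 9, 10, 7]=(1 2 11 7 6 8)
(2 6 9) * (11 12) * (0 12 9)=(0 12 11 9 2 6)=[12, 1, 6, 3, 4, 5, 0, 7, 8, 2, 10, 9, 11]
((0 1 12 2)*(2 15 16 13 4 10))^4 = (0 16 2 15 10 12 4 1 13)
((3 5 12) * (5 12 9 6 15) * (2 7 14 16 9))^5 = (2 6 14 5 9 7 15 16)(3 12)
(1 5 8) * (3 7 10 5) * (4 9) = [0, 3, 2, 7, 9, 8, 6, 10, 1, 4, 5] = (1 3 7 10 5 8)(4 9)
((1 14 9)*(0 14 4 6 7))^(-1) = ((0 14 9 1 4 6 7))^(-1) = (0 7 6 4 1 9 14)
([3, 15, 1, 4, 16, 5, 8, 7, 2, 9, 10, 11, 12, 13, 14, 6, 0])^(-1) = [16, 2, 8, 0, 3, 5, 15, 7, 6, 9, 10, 11, 12, 13, 14, 1, 4]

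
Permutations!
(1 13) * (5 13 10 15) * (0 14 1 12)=(0 14 1 10 15 5 13 12)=[14, 10, 2, 3, 4, 13, 6, 7, 8, 9, 15, 11, 0, 12, 1, 5]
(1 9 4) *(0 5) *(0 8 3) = [5, 9, 2, 0, 1, 8, 6, 7, 3, 4] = (0 5 8 3)(1 9 4)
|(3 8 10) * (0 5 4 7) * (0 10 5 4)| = |(0 4 7 10 3 8 5)| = 7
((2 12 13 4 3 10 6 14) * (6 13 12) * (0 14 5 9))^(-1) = ((0 14 2 6 5 9)(3 10 13 4))^(-1) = (0 9 5 6 2 14)(3 4 13 10)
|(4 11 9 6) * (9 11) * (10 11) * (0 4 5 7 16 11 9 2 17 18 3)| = 42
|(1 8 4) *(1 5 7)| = |(1 8 4 5 7)| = 5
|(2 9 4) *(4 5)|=|(2 9 5 4)|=4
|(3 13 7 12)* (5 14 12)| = 6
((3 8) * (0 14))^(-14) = ((0 14)(3 8))^(-14) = (14)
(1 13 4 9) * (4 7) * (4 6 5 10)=(1 13 7 6 5 10 4 9)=[0, 13, 2, 3, 9, 10, 5, 6, 8, 1, 4, 11, 12, 7]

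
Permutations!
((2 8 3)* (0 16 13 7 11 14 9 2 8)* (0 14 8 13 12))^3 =((0 16 12)(2 14 9)(3 13 7 11 8))^3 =(16)(3 11 13 8 7)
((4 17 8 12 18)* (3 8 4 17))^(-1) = ((3 8 12 18 17 4))^(-1) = (3 4 17 18 12 8)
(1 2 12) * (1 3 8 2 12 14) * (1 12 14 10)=(1 14 12 3 8 2 10)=[0, 14, 10, 8, 4, 5, 6, 7, 2, 9, 1, 11, 3, 13, 12]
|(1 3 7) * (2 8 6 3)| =6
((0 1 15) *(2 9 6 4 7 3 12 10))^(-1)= ((0 1 15)(2 9 6 4 7 3 12 10))^(-1)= (0 15 1)(2 10 12 3 7 4 6 9)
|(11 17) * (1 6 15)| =6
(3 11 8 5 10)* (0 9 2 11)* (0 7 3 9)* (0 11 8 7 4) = [11, 1, 8, 4, 0, 10, 6, 3, 5, 2, 9, 7] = (0 11 7 3 4)(2 8 5 10 9)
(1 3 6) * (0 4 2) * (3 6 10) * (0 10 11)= [4, 6, 10, 11, 2, 5, 1, 7, 8, 9, 3, 0]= (0 4 2 10 3 11)(1 6)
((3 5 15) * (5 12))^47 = (3 15 5 12)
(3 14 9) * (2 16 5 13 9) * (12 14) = (2 16 5 13 9 3 12 14) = [0, 1, 16, 12, 4, 13, 6, 7, 8, 3, 10, 11, 14, 9, 2, 15, 5]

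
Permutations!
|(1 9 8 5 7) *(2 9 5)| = |(1 5 7)(2 9 8)| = 3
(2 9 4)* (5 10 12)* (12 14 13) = (2 9 4)(5 10 14 13 12) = [0, 1, 9, 3, 2, 10, 6, 7, 8, 4, 14, 11, 5, 12, 13]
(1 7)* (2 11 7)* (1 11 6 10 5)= [0, 2, 6, 3, 4, 1, 10, 11, 8, 9, 5, 7]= (1 2 6 10 5)(7 11)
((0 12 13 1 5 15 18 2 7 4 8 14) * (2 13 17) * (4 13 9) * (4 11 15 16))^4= ((0 12 17 2 7 13 1 5 16 4 8 14)(9 11 15 18))^4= (18)(0 7 16)(1 8 17)(2 5 14)(4 12 13)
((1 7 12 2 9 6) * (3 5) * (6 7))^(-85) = (1 6)(2 12 7 9)(3 5)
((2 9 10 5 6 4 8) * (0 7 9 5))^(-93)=((0 7 9 10)(2 5 6 4 8))^(-93)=(0 10 9 7)(2 6 8 5 4)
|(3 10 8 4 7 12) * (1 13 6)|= |(1 13 6)(3 10 8 4 7 12)|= 6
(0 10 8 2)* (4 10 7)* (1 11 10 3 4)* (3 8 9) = (0 7 1 11 10 9 3 4 8 2) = [7, 11, 0, 4, 8, 5, 6, 1, 2, 3, 9, 10]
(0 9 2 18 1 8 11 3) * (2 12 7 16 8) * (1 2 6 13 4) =(0 9 12 7 16 8 11 3)(1 6 13 4)(2 18) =[9, 6, 18, 0, 1, 5, 13, 16, 11, 12, 10, 3, 7, 4, 14, 15, 8, 17, 2]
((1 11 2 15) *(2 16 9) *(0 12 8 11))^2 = ((0 12 8 11 16 9 2 15 1))^2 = (0 8 16 2 1 12 11 9 15)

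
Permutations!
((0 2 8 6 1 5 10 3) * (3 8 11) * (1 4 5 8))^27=(0 3 11 2)(1 4)(5 8)(6 10)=((0 2 11 3)(1 8 6 4 5 10))^27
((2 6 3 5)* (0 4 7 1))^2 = ((0 4 7 1)(2 6 3 5))^2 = (0 7)(1 4)(2 3)(5 6)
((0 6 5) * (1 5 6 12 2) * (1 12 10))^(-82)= (12)(0 1)(5 10)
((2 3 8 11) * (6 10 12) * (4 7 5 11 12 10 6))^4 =(2 4)(3 7)(5 8)(11 12)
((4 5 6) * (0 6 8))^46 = (0 6 4 5 8)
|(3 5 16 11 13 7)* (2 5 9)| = 8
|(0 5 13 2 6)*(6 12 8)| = |(0 5 13 2 12 8 6)| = 7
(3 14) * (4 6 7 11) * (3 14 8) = (14)(3 8)(4 6 7 11) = [0, 1, 2, 8, 6, 5, 7, 11, 3, 9, 10, 4, 12, 13, 14]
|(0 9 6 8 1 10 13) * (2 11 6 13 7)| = 21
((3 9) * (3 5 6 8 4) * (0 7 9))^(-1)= (0 3 4 8 6 5 9 7)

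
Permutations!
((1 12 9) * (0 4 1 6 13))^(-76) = ((0 4 1 12 9 6 13))^(-76) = (0 4 1 12 9 6 13)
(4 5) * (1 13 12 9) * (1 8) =[0, 13, 2, 3, 5, 4, 6, 7, 1, 8, 10, 11, 9, 12] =(1 13 12 9 8)(4 5)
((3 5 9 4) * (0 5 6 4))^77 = (0 9 5)(3 4 6)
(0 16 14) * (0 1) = (0 16 14 1) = [16, 0, 2, 3, 4, 5, 6, 7, 8, 9, 10, 11, 12, 13, 1, 15, 14]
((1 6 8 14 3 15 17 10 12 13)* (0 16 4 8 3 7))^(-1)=(0 7 14 8 4 16)(1 13 12 10 17 15 3 6)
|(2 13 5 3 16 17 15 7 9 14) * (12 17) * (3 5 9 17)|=|(2 13 9 14)(3 16 12)(7 17 15)|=12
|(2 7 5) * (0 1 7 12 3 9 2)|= |(0 1 7 5)(2 12 3 9)|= 4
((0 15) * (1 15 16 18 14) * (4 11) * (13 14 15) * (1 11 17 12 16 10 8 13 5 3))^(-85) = (0 15 18 16 12 17 4 11 14 13 8 10)(1 3 5)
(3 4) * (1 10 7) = (1 10 7)(3 4) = [0, 10, 2, 4, 3, 5, 6, 1, 8, 9, 7]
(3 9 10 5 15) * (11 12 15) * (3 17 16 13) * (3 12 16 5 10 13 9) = (5 11 16 9 13 12 15 17) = [0, 1, 2, 3, 4, 11, 6, 7, 8, 13, 10, 16, 15, 12, 14, 17, 9, 5]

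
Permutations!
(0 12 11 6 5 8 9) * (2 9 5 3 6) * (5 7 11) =(0 12 5 8 7 11 2 9)(3 6) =[12, 1, 9, 6, 4, 8, 3, 11, 7, 0, 10, 2, 5]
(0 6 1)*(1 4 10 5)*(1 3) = (0 6 4 10 5 3 1) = [6, 0, 2, 1, 10, 3, 4, 7, 8, 9, 5]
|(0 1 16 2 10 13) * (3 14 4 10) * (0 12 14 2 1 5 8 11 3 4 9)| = 12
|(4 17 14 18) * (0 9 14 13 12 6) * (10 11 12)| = 11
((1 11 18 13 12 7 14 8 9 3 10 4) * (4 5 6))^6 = (1 14 6 12 10 18 9)(3 11 8 4 7 5 13) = ((1 11 18 13 12 7 14 8 9 3 10 5 6 4))^6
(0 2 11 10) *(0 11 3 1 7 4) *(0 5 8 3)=(0 2)(1 7 4 5 8 3)(10 11)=[2, 7, 0, 1, 5, 8, 6, 4, 3, 9, 11, 10]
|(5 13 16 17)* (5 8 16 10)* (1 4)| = 6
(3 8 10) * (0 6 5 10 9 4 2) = (0 6 5 10 3 8 9 4 2) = [6, 1, 0, 8, 2, 10, 5, 7, 9, 4, 3]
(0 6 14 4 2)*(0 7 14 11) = (0 6 11)(2 7 14 4) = [6, 1, 7, 3, 2, 5, 11, 14, 8, 9, 10, 0, 12, 13, 4]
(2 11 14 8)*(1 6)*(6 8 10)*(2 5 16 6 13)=(1 8 5 16 6)(2 11 14 10 13)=[0, 8, 11, 3, 4, 16, 1, 7, 5, 9, 13, 14, 12, 2, 10, 15, 6]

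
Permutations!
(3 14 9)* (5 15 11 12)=[0, 1, 2, 14, 4, 15, 6, 7, 8, 3, 10, 12, 5, 13, 9, 11]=(3 14 9)(5 15 11 12)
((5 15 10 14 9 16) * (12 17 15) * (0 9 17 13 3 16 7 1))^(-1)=(0 1 7 9)(3 13 12 5 16)(10 15 17 14)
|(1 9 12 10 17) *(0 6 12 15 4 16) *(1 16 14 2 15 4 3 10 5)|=14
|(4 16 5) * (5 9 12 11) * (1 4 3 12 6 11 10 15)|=|(1 4 16 9 6 11 5 3 12 10 15)|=11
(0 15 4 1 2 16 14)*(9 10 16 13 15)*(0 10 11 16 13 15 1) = [9, 2, 15, 3, 0, 5, 6, 7, 8, 11, 13, 16, 12, 1, 10, 4, 14] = (0 9 11 16 14 10 13 1 2 15 4)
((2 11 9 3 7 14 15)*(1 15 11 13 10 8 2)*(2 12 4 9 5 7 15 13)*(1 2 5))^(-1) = (1 11 14 7 5 2 15 3 9 4 12 8 10 13)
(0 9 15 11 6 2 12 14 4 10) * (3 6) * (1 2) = (0 9 15 11 3 6 1 2 12 14 4 10) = [9, 2, 12, 6, 10, 5, 1, 7, 8, 15, 0, 3, 14, 13, 4, 11]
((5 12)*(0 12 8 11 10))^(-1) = ((0 12 5 8 11 10))^(-1) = (0 10 11 8 5 12)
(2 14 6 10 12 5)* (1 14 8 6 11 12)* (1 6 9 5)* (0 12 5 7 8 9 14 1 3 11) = (0 12 3 11 5 2 9 7 8 14)(6 10) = [12, 1, 9, 11, 4, 2, 10, 8, 14, 7, 6, 5, 3, 13, 0]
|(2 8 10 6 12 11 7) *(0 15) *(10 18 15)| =10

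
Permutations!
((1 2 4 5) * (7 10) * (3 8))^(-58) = (10)(1 4)(2 5) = ((1 2 4 5)(3 8)(7 10))^(-58)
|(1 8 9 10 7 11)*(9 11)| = |(1 8 11)(7 9 10)| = 3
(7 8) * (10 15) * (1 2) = [0, 2, 1, 3, 4, 5, 6, 8, 7, 9, 15, 11, 12, 13, 14, 10] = (1 2)(7 8)(10 15)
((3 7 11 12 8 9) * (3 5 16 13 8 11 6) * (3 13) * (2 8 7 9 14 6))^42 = ((2 8 14 6 13 7)(3 9 5 16)(11 12))^42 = (3 5)(9 16)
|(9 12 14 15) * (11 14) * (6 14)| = 6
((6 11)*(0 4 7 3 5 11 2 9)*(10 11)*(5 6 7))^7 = ((0 4 5 10 11 7 3 6 2 9))^7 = (0 6 11 4 2 7 5 9 3 10)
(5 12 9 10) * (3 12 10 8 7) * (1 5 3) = [0, 5, 2, 12, 4, 10, 6, 1, 7, 8, 3, 11, 9] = (1 5 10 3 12 9 8 7)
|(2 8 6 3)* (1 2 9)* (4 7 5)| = |(1 2 8 6 3 9)(4 7 5)| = 6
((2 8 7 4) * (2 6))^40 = (8)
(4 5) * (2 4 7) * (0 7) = (0 7 2 4 5) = [7, 1, 4, 3, 5, 0, 6, 2]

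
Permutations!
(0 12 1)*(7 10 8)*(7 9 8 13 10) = [12, 0, 2, 3, 4, 5, 6, 7, 9, 8, 13, 11, 1, 10] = (0 12 1)(8 9)(10 13)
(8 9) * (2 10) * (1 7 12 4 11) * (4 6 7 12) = (1 12 6 7 4 11)(2 10)(8 9) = [0, 12, 10, 3, 11, 5, 7, 4, 9, 8, 2, 1, 6]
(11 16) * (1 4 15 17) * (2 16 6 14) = (1 4 15 17)(2 16 11 6 14) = [0, 4, 16, 3, 15, 5, 14, 7, 8, 9, 10, 6, 12, 13, 2, 17, 11, 1]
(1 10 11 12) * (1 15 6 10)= (6 10 11 12 15)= [0, 1, 2, 3, 4, 5, 10, 7, 8, 9, 11, 12, 15, 13, 14, 6]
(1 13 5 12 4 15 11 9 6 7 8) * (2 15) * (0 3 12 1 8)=(0 3 12 4 2 15 11 9 6 7)(1 13 5)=[3, 13, 15, 12, 2, 1, 7, 0, 8, 6, 10, 9, 4, 5, 14, 11]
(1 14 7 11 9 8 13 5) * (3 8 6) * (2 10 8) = (1 14 7 11 9 6 3 2 10 8 13 5) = [0, 14, 10, 2, 4, 1, 3, 11, 13, 6, 8, 9, 12, 5, 7]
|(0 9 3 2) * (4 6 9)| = 6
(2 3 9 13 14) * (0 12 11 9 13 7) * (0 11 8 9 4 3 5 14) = (0 12 8 9 7 11 4 3 13)(2 5 14) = [12, 1, 5, 13, 3, 14, 6, 11, 9, 7, 10, 4, 8, 0, 2]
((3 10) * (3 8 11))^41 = (3 10 8 11)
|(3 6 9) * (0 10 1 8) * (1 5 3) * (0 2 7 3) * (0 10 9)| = |(0 9 1 8 2 7 3 6)(5 10)| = 8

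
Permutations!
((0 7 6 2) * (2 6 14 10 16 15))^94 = ((0 7 14 10 16 15 2))^94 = (0 10 2 14 15 7 16)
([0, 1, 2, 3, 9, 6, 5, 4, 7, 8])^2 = (4 8)(7 9)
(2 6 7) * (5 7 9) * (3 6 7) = [0, 1, 7, 6, 4, 3, 9, 2, 8, 5] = (2 7)(3 6 9 5)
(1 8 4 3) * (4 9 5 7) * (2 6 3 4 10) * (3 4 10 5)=(1 8 9 3)(2 6 4 10)(5 7)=[0, 8, 6, 1, 10, 7, 4, 5, 9, 3, 2]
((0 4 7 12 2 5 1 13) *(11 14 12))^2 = (0 7 14 2 1)(4 11 12 5 13)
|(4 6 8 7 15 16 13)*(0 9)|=14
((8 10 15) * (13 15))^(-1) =(8 15 13 10)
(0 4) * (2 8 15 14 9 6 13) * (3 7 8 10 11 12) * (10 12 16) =(0 4)(2 12 3 7 8 15 14 9 6 13)(10 11 16) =[4, 1, 12, 7, 0, 5, 13, 8, 15, 6, 11, 16, 3, 2, 9, 14, 10]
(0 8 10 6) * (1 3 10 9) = (0 8 9 1 3 10 6) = [8, 3, 2, 10, 4, 5, 0, 7, 9, 1, 6]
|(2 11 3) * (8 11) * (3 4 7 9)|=|(2 8 11 4 7 9 3)|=7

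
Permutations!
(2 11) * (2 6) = (2 11 6) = [0, 1, 11, 3, 4, 5, 2, 7, 8, 9, 10, 6]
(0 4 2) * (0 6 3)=(0 4 2 6 3)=[4, 1, 6, 0, 2, 5, 3]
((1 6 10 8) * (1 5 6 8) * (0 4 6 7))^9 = ((0 4 6 10 1 8 5 7))^9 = (0 4 6 10 1 8 5 7)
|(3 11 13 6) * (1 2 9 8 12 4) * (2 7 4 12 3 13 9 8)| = |(1 7 4)(2 8 3 11 9)(6 13)| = 30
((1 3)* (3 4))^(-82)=(1 3 4)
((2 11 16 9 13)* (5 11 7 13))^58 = (2 7 13)(5 16)(9 11)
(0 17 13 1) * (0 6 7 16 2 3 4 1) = (0 17 13)(1 6 7 16 2 3 4) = [17, 6, 3, 4, 1, 5, 7, 16, 8, 9, 10, 11, 12, 0, 14, 15, 2, 13]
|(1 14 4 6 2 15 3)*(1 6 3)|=7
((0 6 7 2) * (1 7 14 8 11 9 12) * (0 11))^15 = ((0 6 14 8)(1 7 2 11 9 12))^15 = (0 8 14 6)(1 11)(2 12)(7 9)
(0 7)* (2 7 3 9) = [3, 1, 7, 9, 4, 5, 6, 0, 8, 2] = (0 3 9 2 7)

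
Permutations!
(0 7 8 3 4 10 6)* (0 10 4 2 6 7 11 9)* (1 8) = (0 11 9)(1 8 3 2 6 10 7) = [11, 8, 6, 2, 4, 5, 10, 1, 3, 0, 7, 9]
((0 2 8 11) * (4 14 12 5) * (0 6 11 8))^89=((0 2)(4 14 12 5)(6 11))^89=(0 2)(4 14 12 5)(6 11)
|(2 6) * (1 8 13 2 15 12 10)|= 8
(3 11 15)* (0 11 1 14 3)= (0 11 15)(1 14 3)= [11, 14, 2, 1, 4, 5, 6, 7, 8, 9, 10, 15, 12, 13, 3, 0]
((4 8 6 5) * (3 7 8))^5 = ((3 7 8 6 5 4))^5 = (3 4 5 6 8 7)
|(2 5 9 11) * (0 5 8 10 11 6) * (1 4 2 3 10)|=|(0 5 9 6)(1 4 2 8)(3 10 11)|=12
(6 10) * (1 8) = (1 8)(6 10) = [0, 8, 2, 3, 4, 5, 10, 7, 1, 9, 6]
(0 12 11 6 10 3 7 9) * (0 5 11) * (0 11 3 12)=(3 7 9 5)(6 10 12 11)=[0, 1, 2, 7, 4, 3, 10, 9, 8, 5, 12, 6, 11]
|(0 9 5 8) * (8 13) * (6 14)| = |(0 9 5 13 8)(6 14)| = 10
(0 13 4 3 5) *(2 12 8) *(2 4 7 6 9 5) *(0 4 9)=(0 13 7 6)(2 12 8 9 5 4 3)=[13, 1, 12, 2, 3, 4, 0, 6, 9, 5, 10, 11, 8, 7]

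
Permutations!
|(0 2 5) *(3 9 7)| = |(0 2 5)(3 9 7)| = 3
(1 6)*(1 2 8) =(1 6 2 8) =[0, 6, 8, 3, 4, 5, 2, 7, 1]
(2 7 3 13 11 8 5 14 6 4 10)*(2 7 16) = (2 16)(3 13 11 8 5 14 6 4 10 7) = [0, 1, 16, 13, 10, 14, 4, 3, 5, 9, 7, 8, 12, 11, 6, 15, 2]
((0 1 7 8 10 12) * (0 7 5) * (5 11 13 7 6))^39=(0 5 6 12 10 8 7 13 11 1)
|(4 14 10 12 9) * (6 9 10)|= |(4 14 6 9)(10 12)|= 4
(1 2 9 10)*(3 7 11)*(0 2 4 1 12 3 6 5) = (0 2 9 10 12 3 7 11 6 5)(1 4) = [2, 4, 9, 7, 1, 0, 5, 11, 8, 10, 12, 6, 3]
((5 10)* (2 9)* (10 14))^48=((2 9)(5 14 10))^48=(14)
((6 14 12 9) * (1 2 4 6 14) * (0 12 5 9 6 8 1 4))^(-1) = ((0 12 6 4 8 1 2)(5 9 14))^(-1) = (0 2 1 8 4 6 12)(5 14 9)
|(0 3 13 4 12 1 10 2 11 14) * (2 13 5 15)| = 35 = |(0 3 5 15 2 11 14)(1 10 13 4 12)|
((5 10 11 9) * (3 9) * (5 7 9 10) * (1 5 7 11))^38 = ((1 5 7 9 11 3 10))^38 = (1 9 10 7 3 5 11)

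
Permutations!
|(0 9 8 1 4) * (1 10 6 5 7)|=9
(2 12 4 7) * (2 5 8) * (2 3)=[0, 1, 12, 2, 7, 8, 6, 5, 3, 9, 10, 11, 4]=(2 12 4 7 5 8 3)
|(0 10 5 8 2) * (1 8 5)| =|(0 10 1 8 2)| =5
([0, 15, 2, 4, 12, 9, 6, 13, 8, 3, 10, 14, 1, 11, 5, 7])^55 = (15)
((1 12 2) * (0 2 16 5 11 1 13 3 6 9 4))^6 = (0 4 9 6 3 13 2)(1 12 16 5 11)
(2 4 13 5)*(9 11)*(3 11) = (2 4 13 5)(3 11 9) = [0, 1, 4, 11, 13, 2, 6, 7, 8, 3, 10, 9, 12, 5]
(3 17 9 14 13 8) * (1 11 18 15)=(1 11 18 15)(3 17 9 14 13 8)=[0, 11, 2, 17, 4, 5, 6, 7, 3, 14, 10, 18, 12, 8, 13, 1, 16, 9, 15]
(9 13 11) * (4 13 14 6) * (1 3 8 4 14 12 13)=(1 3 8 4)(6 14)(9 12 13 11)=[0, 3, 2, 8, 1, 5, 14, 7, 4, 12, 10, 9, 13, 11, 6]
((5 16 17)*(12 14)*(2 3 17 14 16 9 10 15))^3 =((2 3 17 5 9 10 15)(12 16 14))^3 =(2 5 15 17 10 3 9)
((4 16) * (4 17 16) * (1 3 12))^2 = (17)(1 12 3) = ((1 3 12)(16 17))^2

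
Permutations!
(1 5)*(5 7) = (1 7 5) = [0, 7, 2, 3, 4, 1, 6, 5]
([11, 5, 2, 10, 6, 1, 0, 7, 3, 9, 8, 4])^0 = (11)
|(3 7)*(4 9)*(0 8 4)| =4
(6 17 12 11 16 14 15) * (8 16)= (6 17 12 11 8 16 14 15)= [0, 1, 2, 3, 4, 5, 17, 7, 16, 9, 10, 8, 11, 13, 15, 6, 14, 12]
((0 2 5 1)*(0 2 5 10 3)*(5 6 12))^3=((0 6 12 5 1 2 10 3))^3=(0 5 10 6 1 3 12 2)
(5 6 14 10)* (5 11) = [0, 1, 2, 3, 4, 6, 14, 7, 8, 9, 11, 5, 12, 13, 10] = (5 6 14 10 11)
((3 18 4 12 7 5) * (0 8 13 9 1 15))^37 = (0 8 13 9 1 15)(3 18 4 12 7 5)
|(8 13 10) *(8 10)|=2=|(8 13)|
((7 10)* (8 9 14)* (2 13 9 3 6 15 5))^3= ((2 13 9 14 8 3 6 15 5)(7 10))^3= (2 14 6)(3 5 9)(7 10)(8 15 13)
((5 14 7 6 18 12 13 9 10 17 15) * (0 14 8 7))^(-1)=(0 14)(5 15 17 10 9 13 12 18 6 7 8)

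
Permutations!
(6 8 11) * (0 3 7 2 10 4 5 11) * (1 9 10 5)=(0 3 7 2 5 11 6 8)(1 9 10 4)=[3, 9, 5, 7, 1, 11, 8, 2, 0, 10, 4, 6]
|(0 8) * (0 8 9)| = |(0 9)| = 2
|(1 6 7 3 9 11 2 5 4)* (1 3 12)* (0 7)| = |(0 7 12 1 6)(2 5 4 3 9 11)| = 30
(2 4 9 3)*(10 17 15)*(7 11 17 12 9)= (2 4 7 11 17 15 10 12 9 3)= [0, 1, 4, 2, 7, 5, 6, 11, 8, 3, 12, 17, 9, 13, 14, 10, 16, 15]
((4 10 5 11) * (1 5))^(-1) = ((1 5 11 4 10))^(-1) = (1 10 4 11 5)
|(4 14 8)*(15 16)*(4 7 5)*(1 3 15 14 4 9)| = |(1 3 15 16 14 8 7 5 9)| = 9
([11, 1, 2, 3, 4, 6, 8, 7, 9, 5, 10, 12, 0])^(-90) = [0, 1, 2, 3, 4, 8, 9, 7, 5, 6, 10, 11, 12]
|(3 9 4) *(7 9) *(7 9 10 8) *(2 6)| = 6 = |(2 6)(3 9 4)(7 10 8)|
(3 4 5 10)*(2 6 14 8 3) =(2 6 14 8 3 4 5 10) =[0, 1, 6, 4, 5, 10, 14, 7, 3, 9, 2, 11, 12, 13, 8]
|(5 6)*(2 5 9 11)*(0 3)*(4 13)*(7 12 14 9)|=8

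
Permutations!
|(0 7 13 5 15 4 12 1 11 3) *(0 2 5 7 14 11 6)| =22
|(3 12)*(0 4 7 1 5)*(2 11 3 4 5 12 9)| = |(0 5)(1 12 4 7)(2 11 3 9)| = 4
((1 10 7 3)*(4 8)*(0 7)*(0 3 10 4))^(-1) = ((0 7 10 3 1 4 8))^(-1) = (0 8 4 1 3 10 7)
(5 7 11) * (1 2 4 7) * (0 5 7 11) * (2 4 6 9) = (0 5 1 4 11 7)(2 6 9) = [5, 4, 6, 3, 11, 1, 9, 0, 8, 2, 10, 7]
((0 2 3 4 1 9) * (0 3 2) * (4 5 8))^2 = (1 3 8)(4 9 5)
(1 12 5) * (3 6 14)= (1 12 5)(3 6 14)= [0, 12, 2, 6, 4, 1, 14, 7, 8, 9, 10, 11, 5, 13, 3]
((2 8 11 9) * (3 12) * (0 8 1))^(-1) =((0 8 11 9 2 1)(3 12))^(-1) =(0 1 2 9 11 8)(3 12)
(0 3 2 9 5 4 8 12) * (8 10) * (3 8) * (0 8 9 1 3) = (0 9 5 4 10)(1 3 2)(8 12) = [9, 3, 1, 2, 10, 4, 6, 7, 12, 5, 0, 11, 8]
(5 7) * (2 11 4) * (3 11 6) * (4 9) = (2 6 3 11 9 4)(5 7) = [0, 1, 6, 11, 2, 7, 3, 5, 8, 4, 10, 9]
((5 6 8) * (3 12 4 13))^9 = ((3 12 4 13)(5 6 8))^9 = (3 12 4 13)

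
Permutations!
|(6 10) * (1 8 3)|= 6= |(1 8 3)(6 10)|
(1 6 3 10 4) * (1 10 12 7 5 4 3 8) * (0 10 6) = [10, 0, 2, 12, 6, 4, 8, 5, 1, 9, 3, 11, 7] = (0 10 3 12 7 5 4 6 8 1)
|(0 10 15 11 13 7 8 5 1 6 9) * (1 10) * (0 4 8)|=|(0 1 6 9 4 8 5 10 15 11 13 7)|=12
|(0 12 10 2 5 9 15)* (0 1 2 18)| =20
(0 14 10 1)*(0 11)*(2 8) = (0 14 10 1 11)(2 8) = [14, 11, 8, 3, 4, 5, 6, 7, 2, 9, 1, 0, 12, 13, 10]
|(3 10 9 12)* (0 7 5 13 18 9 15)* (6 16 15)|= 12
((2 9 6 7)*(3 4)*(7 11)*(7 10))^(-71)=((2 9 6 11 10 7)(3 4))^(-71)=(2 9 6 11 10 7)(3 4)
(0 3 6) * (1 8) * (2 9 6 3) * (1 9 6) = [2, 8, 6, 3, 4, 5, 0, 7, 9, 1] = (0 2 6)(1 8 9)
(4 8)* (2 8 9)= (2 8 4 9)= [0, 1, 8, 3, 9, 5, 6, 7, 4, 2]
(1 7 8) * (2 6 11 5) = (1 7 8)(2 6 11 5) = [0, 7, 6, 3, 4, 2, 11, 8, 1, 9, 10, 5]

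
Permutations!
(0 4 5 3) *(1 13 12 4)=(0 1 13 12 4 5 3)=[1, 13, 2, 0, 5, 3, 6, 7, 8, 9, 10, 11, 4, 12]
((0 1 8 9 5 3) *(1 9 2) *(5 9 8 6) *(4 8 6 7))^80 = ((9)(0 6 5 3)(1 7 4 8 2))^80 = (9)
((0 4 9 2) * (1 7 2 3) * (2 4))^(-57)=(0 2)(1 9 7 3 4)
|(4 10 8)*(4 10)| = 2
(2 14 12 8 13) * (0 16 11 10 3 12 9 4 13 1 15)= (0 16 11 10 3 12 8 1 15)(2 14 9 4 13)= [16, 15, 14, 12, 13, 5, 6, 7, 1, 4, 3, 10, 8, 2, 9, 0, 11]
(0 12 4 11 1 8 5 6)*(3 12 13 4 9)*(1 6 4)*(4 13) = (0 4 11 6)(1 8 5 13)(3 12 9) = [4, 8, 2, 12, 11, 13, 0, 7, 5, 3, 10, 6, 9, 1]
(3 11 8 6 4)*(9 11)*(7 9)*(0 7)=[7, 1, 2, 0, 3, 5, 4, 9, 6, 11, 10, 8]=(0 7 9 11 8 6 4 3)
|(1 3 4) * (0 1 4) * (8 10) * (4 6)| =6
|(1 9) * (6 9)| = |(1 6 9)| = 3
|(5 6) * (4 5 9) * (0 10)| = 4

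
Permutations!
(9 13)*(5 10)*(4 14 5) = [0, 1, 2, 3, 14, 10, 6, 7, 8, 13, 4, 11, 12, 9, 5] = (4 14 5 10)(9 13)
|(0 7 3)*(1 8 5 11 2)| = 15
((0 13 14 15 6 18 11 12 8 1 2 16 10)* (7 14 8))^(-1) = (0 10 16 2 1 8 13)(6 15 14 7 12 11 18) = ((0 13 8 1 2 16 10)(6 18 11 12 7 14 15))^(-1)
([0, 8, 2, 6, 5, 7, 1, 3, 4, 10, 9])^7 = (9 10)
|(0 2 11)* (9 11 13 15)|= |(0 2 13 15 9 11)|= 6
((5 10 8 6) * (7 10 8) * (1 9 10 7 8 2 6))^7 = ((1 9 10 8)(2 6 5))^7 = (1 8 10 9)(2 6 5)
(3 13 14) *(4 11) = [0, 1, 2, 13, 11, 5, 6, 7, 8, 9, 10, 4, 12, 14, 3] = (3 13 14)(4 11)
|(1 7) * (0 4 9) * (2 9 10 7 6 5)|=9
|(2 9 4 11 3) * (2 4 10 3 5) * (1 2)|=8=|(1 2 9 10 3 4 11 5)|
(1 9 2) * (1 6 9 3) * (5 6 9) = (1 3)(2 9)(5 6) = [0, 3, 9, 1, 4, 6, 5, 7, 8, 2]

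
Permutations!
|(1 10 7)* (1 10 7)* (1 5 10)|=2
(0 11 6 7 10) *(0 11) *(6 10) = (6 7)(10 11) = [0, 1, 2, 3, 4, 5, 7, 6, 8, 9, 11, 10]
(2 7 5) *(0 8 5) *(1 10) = (0 8 5 2 7)(1 10) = [8, 10, 7, 3, 4, 2, 6, 0, 5, 9, 1]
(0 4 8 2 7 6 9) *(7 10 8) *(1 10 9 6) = (0 4 7 1 10 8 2 9) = [4, 10, 9, 3, 7, 5, 6, 1, 2, 0, 8]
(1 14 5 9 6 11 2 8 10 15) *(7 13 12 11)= (1 14 5 9 6 7 13 12 11 2 8 10 15)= [0, 14, 8, 3, 4, 9, 7, 13, 10, 6, 15, 2, 11, 12, 5, 1]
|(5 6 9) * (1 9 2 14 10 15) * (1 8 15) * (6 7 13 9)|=20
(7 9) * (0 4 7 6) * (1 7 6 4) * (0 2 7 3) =(0 1 3)(2 7 9 4 6) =[1, 3, 7, 0, 6, 5, 2, 9, 8, 4]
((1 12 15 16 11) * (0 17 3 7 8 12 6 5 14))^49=((0 17 3 7 8 12 15 16 11 1 6 5 14))^49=(0 6 16 8 17 5 11 12 3 14 1 15 7)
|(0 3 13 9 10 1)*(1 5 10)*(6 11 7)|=|(0 3 13 9 1)(5 10)(6 11 7)|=30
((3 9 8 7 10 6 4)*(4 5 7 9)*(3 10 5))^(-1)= (3 6 10 4)(5 7)(8 9)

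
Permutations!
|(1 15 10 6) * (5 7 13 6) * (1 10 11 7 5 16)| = |(1 15 11 7 13 6 10 16)| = 8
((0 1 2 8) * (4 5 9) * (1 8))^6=(9)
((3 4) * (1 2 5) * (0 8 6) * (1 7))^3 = (8)(1 7 5 2)(3 4)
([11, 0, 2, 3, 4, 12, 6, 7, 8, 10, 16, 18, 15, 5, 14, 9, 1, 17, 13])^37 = [5, 13, 2, 3, 4, 10, 6, 7, 8, 0, 11, 12, 16, 9, 14, 1, 18, 17, 15]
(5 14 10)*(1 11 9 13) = (1 11 9 13)(5 14 10) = [0, 11, 2, 3, 4, 14, 6, 7, 8, 13, 5, 9, 12, 1, 10]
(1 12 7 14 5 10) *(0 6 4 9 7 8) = (0 6 4 9 7 14 5 10 1 12 8) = [6, 12, 2, 3, 9, 10, 4, 14, 0, 7, 1, 11, 8, 13, 5]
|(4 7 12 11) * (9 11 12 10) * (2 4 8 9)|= |(12)(2 4 7 10)(8 9 11)|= 12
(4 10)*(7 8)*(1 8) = [0, 8, 2, 3, 10, 5, 6, 1, 7, 9, 4] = (1 8 7)(4 10)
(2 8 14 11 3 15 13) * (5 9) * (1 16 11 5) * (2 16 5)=(1 5 9)(2 8 14)(3 15 13 16 11)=[0, 5, 8, 15, 4, 9, 6, 7, 14, 1, 10, 3, 12, 16, 2, 13, 11]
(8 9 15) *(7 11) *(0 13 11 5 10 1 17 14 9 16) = (0 13 11 7 5 10 1 17 14 9 15 8 16) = [13, 17, 2, 3, 4, 10, 6, 5, 16, 15, 1, 7, 12, 11, 9, 8, 0, 14]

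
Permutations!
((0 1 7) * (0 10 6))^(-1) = ((0 1 7 10 6))^(-1) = (0 6 10 7 1)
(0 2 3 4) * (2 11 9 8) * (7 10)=(0 11 9 8 2 3 4)(7 10)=[11, 1, 3, 4, 0, 5, 6, 10, 2, 8, 7, 9]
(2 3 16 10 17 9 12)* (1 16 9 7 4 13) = (1 16 10 17 7 4 13)(2 3 9 12) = [0, 16, 3, 9, 13, 5, 6, 4, 8, 12, 17, 11, 2, 1, 14, 15, 10, 7]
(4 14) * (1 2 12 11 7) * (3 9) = (1 2 12 11 7)(3 9)(4 14) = [0, 2, 12, 9, 14, 5, 6, 1, 8, 3, 10, 7, 11, 13, 4]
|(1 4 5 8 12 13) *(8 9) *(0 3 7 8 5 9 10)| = 11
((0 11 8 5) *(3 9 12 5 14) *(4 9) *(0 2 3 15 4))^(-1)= (0 3 2 5 12 9 4 15 14 8 11)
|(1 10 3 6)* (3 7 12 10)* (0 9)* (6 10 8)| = 14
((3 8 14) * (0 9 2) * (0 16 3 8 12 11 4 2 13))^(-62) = (0 9 13)(2 11 3)(4 12 16)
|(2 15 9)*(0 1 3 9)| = |(0 1 3 9 2 15)| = 6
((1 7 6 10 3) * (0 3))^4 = (0 6 1)(3 10 7)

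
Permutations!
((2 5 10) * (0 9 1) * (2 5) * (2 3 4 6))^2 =(10)(0 1 9)(2 4)(3 6)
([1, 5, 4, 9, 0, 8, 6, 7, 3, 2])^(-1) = [4, 0, 9, 8, 2, 1, 6, 7, 5, 3]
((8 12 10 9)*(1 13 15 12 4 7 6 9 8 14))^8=(1 6 8 15 14 7 10 13 9 4 12)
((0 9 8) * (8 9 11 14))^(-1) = (0 8 14 11)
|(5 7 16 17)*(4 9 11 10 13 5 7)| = |(4 9 11 10 13 5)(7 16 17)| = 6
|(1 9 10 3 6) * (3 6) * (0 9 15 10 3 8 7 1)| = 9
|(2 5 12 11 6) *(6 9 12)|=|(2 5 6)(9 12 11)|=3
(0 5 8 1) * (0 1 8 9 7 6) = [5, 1, 2, 3, 4, 9, 0, 6, 8, 7] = (0 5 9 7 6)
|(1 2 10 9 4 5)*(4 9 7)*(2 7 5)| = |(1 7 4 2 10 5)| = 6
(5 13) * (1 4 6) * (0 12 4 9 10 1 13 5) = (0 12 4 6 13)(1 9 10) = [12, 9, 2, 3, 6, 5, 13, 7, 8, 10, 1, 11, 4, 0]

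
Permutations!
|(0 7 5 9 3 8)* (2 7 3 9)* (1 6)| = 6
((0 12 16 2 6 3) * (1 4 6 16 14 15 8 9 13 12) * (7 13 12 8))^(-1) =((0 1 4 6 3)(2 16)(7 13 8 9 12 14 15))^(-1) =(0 3 6 4 1)(2 16)(7 15 14 12 9 8 13)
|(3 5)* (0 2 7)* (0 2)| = 2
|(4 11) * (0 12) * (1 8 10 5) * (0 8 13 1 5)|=4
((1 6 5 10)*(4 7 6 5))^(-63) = (10)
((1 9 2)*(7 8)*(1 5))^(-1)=(1 5 2 9)(7 8)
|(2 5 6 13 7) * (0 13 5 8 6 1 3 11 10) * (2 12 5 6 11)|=|(0 13 7 12 5 1 3 2 8 11 10)|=11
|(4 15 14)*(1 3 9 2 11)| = 15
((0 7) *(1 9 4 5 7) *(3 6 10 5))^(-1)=((0 1 9 4 3 6 10 5 7))^(-1)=(0 7 5 10 6 3 4 9 1)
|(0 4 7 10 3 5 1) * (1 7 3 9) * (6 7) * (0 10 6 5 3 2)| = |(0 4 2)(1 10 9)(6 7)| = 6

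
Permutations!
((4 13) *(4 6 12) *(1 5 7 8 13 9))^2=((1 5 7 8 13 6 12 4 9))^2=(1 7 13 12 9 5 8 6 4)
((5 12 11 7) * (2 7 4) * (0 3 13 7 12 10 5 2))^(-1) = ((0 3 13 7 2 12 11 4)(5 10))^(-1) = (0 4 11 12 2 7 13 3)(5 10)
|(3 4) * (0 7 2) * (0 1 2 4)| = |(0 7 4 3)(1 2)| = 4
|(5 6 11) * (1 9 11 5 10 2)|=|(1 9 11 10 2)(5 6)|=10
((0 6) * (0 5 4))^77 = ((0 6 5 4))^77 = (0 6 5 4)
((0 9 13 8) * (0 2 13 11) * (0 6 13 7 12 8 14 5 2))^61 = ((0 9 11 6 13 14 5 2 7 12 8))^61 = (0 5 9 2 11 7 6 12 13 8 14)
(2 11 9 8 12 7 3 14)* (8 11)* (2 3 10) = (2 8 12 7 10)(3 14)(9 11) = [0, 1, 8, 14, 4, 5, 6, 10, 12, 11, 2, 9, 7, 13, 3]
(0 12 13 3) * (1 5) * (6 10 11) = (0 12 13 3)(1 5)(6 10 11) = [12, 5, 2, 0, 4, 1, 10, 7, 8, 9, 11, 6, 13, 3]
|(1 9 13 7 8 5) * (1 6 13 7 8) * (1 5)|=7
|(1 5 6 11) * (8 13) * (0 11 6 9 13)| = 7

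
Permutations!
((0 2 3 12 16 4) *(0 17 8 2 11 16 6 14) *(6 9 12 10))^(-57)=(0 6 3 8 4 11 14 10 2 17 16)(9 12)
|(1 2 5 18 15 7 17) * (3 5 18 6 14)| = |(1 2 18 15 7 17)(3 5 6 14)| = 12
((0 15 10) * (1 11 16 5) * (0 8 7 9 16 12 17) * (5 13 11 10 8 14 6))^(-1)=(0 17 12 11 13 16 9 7 8 15)(1 5 6 14 10)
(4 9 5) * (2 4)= [0, 1, 4, 3, 9, 2, 6, 7, 8, 5]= (2 4 9 5)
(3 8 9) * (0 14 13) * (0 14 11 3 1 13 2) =(0 11 3 8 9 1 13 14 2) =[11, 13, 0, 8, 4, 5, 6, 7, 9, 1, 10, 3, 12, 14, 2]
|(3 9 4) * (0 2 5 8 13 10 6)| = 21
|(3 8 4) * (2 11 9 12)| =12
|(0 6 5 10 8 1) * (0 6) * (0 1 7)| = |(0 1 6 5 10 8 7)| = 7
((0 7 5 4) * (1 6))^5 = (0 7 5 4)(1 6)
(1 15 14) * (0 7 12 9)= (0 7 12 9)(1 15 14)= [7, 15, 2, 3, 4, 5, 6, 12, 8, 0, 10, 11, 9, 13, 1, 14]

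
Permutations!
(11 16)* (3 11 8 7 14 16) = [0, 1, 2, 11, 4, 5, 6, 14, 7, 9, 10, 3, 12, 13, 16, 15, 8] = (3 11)(7 14 16 8)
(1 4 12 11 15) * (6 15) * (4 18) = [0, 18, 2, 3, 12, 5, 15, 7, 8, 9, 10, 6, 11, 13, 14, 1, 16, 17, 4] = (1 18 4 12 11 6 15)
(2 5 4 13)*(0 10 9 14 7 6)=(0 10 9 14 7 6)(2 5 4 13)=[10, 1, 5, 3, 13, 4, 0, 6, 8, 14, 9, 11, 12, 2, 7]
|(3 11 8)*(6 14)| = 6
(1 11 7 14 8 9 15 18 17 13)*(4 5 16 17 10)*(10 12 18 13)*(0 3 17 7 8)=(0 3 17 10 4 5 16 7 14)(1 11 8 9 15 13)(12 18)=[3, 11, 2, 17, 5, 16, 6, 14, 9, 15, 4, 8, 18, 1, 0, 13, 7, 10, 12]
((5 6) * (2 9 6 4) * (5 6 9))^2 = ((9)(2 5 4))^2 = (9)(2 4 5)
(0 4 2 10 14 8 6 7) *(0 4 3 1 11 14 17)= (0 3 1 11 14 8 6 7 4 2 10 17)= [3, 11, 10, 1, 2, 5, 7, 4, 6, 9, 17, 14, 12, 13, 8, 15, 16, 0]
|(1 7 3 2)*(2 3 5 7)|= 2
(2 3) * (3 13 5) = [0, 1, 13, 2, 4, 3, 6, 7, 8, 9, 10, 11, 12, 5] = (2 13 5 3)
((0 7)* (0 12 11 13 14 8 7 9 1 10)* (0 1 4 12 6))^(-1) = ((0 9 4 12 11 13 14 8 7 6)(1 10))^(-1) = (0 6 7 8 14 13 11 12 4 9)(1 10)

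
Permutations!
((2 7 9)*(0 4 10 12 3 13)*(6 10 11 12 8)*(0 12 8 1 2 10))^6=(13)(0 4 11 8 6)(1 2 7 9 10)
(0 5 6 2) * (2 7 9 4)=(0 5 6 7 9 4 2)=[5, 1, 0, 3, 2, 6, 7, 9, 8, 4]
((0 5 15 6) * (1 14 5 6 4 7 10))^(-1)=((0 6)(1 14 5 15 4 7 10))^(-1)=(0 6)(1 10 7 4 15 5 14)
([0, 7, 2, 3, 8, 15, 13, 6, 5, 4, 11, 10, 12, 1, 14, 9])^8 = [0, 1, 2, 3, 15, 4, 6, 7, 9, 5, 10, 11, 12, 13, 14, 8]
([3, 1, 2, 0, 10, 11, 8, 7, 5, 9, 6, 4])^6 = [0, 1, 2, 3, 4, 5, 6, 7, 8, 9, 10, 11]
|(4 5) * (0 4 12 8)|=5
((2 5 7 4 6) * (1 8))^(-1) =(1 8)(2 6 4 7 5)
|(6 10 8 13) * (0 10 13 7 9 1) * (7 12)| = |(0 10 8 12 7 9 1)(6 13)| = 14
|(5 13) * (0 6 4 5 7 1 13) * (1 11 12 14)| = |(0 6 4 5)(1 13 7 11 12 14)| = 12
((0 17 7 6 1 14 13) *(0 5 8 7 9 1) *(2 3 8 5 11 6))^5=((0 17 9 1 14 13 11 6)(2 3 8 7))^5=(0 13 9 6 14 17 11 1)(2 3 8 7)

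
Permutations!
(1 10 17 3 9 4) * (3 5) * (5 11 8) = (1 10 17 11 8 5 3 9 4) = [0, 10, 2, 9, 1, 3, 6, 7, 5, 4, 17, 8, 12, 13, 14, 15, 16, 11]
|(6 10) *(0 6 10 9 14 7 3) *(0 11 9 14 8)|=8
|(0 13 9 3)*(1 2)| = 4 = |(0 13 9 3)(1 2)|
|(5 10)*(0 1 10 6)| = 5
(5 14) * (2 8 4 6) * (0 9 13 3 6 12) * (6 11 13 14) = (0 9 14 5 6 2 8 4 12)(3 11 13) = [9, 1, 8, 11, 12, 6, 2, 7, 4, 14, 10, 13, 0, 3, 5]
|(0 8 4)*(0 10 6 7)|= 6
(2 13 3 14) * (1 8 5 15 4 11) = (1 8 5 15 4 11)(2 13 3 14) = [0, 8, 13, 14, 11, 15, 6, 7, 5, 9, 10, 1, 12, 3, 2, 4]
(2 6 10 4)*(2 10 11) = (2 6 11)(4 10) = [0, 1, 6, 3, 10, 5, 11, 7, 8, 9, 4, 2]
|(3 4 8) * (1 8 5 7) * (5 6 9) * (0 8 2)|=10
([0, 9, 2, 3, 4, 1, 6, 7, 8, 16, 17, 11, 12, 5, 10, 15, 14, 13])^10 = [0, 16, 2, 3, 4, 9, 6, 7, 8, 14, 13, 11, 12, 1, 17, 15, 10, 5]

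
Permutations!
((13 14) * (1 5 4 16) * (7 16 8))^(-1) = (1 16 7 8 4 5)(13 14)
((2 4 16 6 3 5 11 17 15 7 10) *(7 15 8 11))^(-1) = ((2 4 16 6 3 5 7 10)(8 11 17))^(-1) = (2 10 7 5 3 6 16 4)(8 17 11)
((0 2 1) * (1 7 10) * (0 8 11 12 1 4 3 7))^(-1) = (0 2)(1 12 11 8)(3 4 10 7)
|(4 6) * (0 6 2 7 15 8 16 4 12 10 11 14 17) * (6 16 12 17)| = |(0 16 4 2 7 15 8 12 10 11 14 6 17)| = 13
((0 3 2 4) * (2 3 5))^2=(0 2)(4 5)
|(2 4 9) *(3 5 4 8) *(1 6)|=|(1 6)(2 8 3 5 4 9)|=6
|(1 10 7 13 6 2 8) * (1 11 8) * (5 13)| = 14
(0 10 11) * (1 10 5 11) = (0 5 11)(1 10) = [5, 10, 2, 3, 4, 11, 6, 7, 8, 9, 1, 0]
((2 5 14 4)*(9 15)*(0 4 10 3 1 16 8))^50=(16)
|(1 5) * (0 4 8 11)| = 4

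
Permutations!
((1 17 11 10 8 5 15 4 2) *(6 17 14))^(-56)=(1 2 4 15 5 8 10 11 17 6 14)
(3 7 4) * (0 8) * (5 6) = (0 8)(3 7 4)(5 6) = [8, 1, 2, 7, 3, 6, 5, 4, 0]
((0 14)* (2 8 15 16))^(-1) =((0 14)(2 8 15 16))^(-1) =(0 14)(2 16 15 8)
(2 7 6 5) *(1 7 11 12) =[0, 7, 11, 3, 4, 2, 5, 6, 8, 9, 10, 12, 1] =(1 7 6 5 2 11 12)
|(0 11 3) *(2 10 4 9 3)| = |(0 11 2 10 4 9 3)| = 7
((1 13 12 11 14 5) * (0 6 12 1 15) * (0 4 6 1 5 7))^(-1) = ((0 1 13 5 15 4 6 12 11 14 7))^(-1) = (0 7 14 11 12 6 4 15 5 13 1)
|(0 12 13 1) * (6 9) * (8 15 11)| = 12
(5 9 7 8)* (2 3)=[0, 1, 3, 2, 4, 9, 6, 8, 5, 7]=(2 3)(5 9 7 8)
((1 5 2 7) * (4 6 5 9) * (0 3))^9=((0 3)(1 9 4 6 5 2 7))^9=(0 3)(1 4 5 7 9 6 2)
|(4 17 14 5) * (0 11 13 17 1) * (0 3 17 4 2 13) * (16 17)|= 18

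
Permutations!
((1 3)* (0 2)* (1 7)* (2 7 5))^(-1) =((0 7 1 3 5 2))^(-1) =(0 2 5 3 1 7)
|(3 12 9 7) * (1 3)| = |(1 3 12 9 7)| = 5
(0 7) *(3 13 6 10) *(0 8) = (0 7 8)(3 13 6 10) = [7, 1, 2, 13, 4, 5, 10, 8, 0, 9, 3, 11, 12, 6]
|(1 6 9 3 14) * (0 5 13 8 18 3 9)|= |(0 5 13 8 18 3 14 1 6)|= 9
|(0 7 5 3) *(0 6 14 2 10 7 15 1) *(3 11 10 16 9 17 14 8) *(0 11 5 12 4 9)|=|(0 15 1 11 10 7 12 4 9 17 14 2 16)(3 6 8)|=39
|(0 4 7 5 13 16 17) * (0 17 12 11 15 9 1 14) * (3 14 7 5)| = |(17)(0 4 5 13 16 12 11 15 9 1 7 3 14)| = 13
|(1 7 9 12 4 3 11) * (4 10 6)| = 9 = |(1 7 9 12 10 6 4 3 11)|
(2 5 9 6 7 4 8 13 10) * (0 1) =(0 1)(2 5 9 6 7 4 8 13 10) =[1, 0, 5, 3, 8, 9, 7, 4, 13, 6, 2, 11, 12, 10]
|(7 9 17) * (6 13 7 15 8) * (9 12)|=|(6 13 7 12 9 17 15 8)|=8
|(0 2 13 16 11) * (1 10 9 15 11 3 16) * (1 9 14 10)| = 6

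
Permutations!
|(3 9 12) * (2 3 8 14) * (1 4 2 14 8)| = 6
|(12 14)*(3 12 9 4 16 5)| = 7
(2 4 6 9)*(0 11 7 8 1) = [11, 0, 4, 3, 6, 5, 9, 8, 1, 2, 10, 7] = (0 11 7 8 1)(2 4 6 9)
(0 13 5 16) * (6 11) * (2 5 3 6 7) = (0 13 3 6 11 7 2 5 16) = [13, 1, 5, 6, 4, 16, 11, 2, 8, 9, 10, 7, 12, 3, 14, 15, 0]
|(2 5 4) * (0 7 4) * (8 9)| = 10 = |(0 7 4 2 5)(8 9)|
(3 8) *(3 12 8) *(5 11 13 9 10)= (5 11 13 9 10)(8 12)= [0, 1, 2, 3, 4, 11, 6, 7, 12, 10, 5, 13, 8, 9]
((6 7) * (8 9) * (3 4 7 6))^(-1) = (3 7 4)(8 9)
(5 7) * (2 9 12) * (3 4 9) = (2 3 4 9 12)(5 7) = [0, 1, 3, 4, 9, 7, 6, 5, 8, 12, 10, 11, 2]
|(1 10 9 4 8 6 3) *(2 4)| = 8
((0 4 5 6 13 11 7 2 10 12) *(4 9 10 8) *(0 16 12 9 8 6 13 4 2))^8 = ((0 8 2 6 4 5 13 11 7)(9 10)(12 16))^8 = (16)(0 7 11 13 5 4 6 2 8)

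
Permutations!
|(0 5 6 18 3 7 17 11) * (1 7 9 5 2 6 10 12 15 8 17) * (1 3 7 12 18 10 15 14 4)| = |(0 2 6 10 18 7 3 9 5 15 8 17 11)(1 12 14 4)| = 52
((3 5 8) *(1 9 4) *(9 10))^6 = ((1 10 9 4)(3 5 8))^6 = (1 9)(4 10)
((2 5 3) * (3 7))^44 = (7)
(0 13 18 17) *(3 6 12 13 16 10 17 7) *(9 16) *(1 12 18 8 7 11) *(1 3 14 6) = (0 9 16 10 17)(1 12 13 8 7 14 6 18 11 3) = [9, 12, 2, 1, 4, 5, 18, 14, 7, 16, 17, 3, 13, 8, 6, 15, 10, 0, 11]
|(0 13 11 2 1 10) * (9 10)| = |(0 13 11 2 1 9 10)| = 7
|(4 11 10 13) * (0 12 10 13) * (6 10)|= 12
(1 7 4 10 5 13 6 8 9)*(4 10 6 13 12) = [0, 7, 2, 3, 6, 12, 8, 10, 9, 1, 5, 11, 4, 13] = (13)(1 7 10 5 12 4 6 8 9)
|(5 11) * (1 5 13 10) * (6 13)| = |(1 5 11 6 13 10)| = 6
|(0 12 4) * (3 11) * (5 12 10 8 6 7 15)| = 18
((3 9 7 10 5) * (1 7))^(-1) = (1 9 3 5 10 7)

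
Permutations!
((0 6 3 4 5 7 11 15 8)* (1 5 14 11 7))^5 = (0 11 3 8 14 6 15 4)(1 5)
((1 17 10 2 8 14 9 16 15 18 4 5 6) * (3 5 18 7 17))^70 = ((1 3 5 6)(2 8 14 9 16 15 7 17 10)(4 18))^70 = (18)(1 5)(2 17 15 9 8 10 7 16 14)(3 6)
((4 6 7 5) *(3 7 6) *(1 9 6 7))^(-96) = ((1 9 6 7 5 4 3))^(-96) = (1 6 5 3 9 7 4)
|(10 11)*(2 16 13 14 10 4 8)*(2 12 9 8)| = |(2 16 13 14 10 11 4)(8 12 9)| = 21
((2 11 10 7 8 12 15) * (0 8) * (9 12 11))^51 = (0 8 11 10 7)(2 15 12 9)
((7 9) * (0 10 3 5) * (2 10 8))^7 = (0 8 2 10 3 5)(7 9)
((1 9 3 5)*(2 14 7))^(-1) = (1 5 3 9)(2 7 14)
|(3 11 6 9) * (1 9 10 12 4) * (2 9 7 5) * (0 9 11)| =9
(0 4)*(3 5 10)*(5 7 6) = (0 4)(3 7 6 5 10) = [4, 1, 2, 7, 0, 10, 5, 6, 8, 9, 3]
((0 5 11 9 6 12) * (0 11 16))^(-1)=((0 5 16)(6 12 11 9))^(-1)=(0 16 5)(6 9 11 12)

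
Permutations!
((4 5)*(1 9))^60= (9)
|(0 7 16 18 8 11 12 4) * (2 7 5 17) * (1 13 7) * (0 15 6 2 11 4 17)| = |(0 5)(1 13 7 16 18 8 4 15 6 2)(11 12 17)| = 30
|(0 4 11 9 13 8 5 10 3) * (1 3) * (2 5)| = 11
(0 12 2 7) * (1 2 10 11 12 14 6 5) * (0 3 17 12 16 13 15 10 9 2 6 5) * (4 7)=(0 14 5 1 6)(2 4 7 3 17 12 9)(10 11 16 13 15)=[14, 6, 4, 17, 7, 1, 0, 3, 8, 2, 11, 16, 9, 15, 5, 10, 13, 12]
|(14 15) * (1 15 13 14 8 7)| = 4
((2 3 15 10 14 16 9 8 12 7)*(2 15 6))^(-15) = (7 15 10 14 16 9 8 12)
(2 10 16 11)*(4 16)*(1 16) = (1 16 11 2 10 4) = [0, 16, 10, 3, 1, 5, 6, 7, 8, 9, 4, 2, 12, 13, 14, 15, 11]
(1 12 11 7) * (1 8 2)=(1 12 11 7 8 2)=[0, 12, 1, 3, 4, 5, 6, 8, 2, 9, 10, 7, 11]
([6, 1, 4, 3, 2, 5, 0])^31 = (0 6)(2 4)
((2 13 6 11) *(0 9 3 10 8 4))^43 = ((0 9 3 10 8 4)(2 13 6 11))^43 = (0 9 3 10 8 4)(2 11 6 13)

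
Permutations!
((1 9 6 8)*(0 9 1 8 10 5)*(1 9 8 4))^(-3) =(0 6 4 5 9 8 10 1)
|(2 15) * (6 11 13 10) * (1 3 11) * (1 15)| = 8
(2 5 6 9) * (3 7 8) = [0, 1, 5, 7, 4, 6, 9, 8, 3, 2] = (2 5 6 9)(3 7 8)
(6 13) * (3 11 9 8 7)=[0, 1, 2, 11, 4, 5, 13, 3, 7, 8, 10, 9, 12, 6]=(3 11 9 8 7)(6 13)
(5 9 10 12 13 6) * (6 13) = (13)(5 9 10 12 6) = [0, 1, 2, 3, 4, 9, 5, 7, 8, 10, 12, 11, 6, 13]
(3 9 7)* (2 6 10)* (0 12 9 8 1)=(0 12 9 7 3 8 1)(2 6 10)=[12, 0, 6, 8, 4, 5, 10, 3, 1, 7, 2, 11, 9]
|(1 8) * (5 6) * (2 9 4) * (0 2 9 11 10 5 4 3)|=|(0 2 11 10 5 6 4 9 3)(1 8)|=18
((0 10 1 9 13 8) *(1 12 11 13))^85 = ((0 10 12 11 13 8)(1 9))^85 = (0 10 12 11 13 8)(1 9)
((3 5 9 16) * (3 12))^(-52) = (3 16 5 12 9) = ((3 5 9 16 12))^(-52)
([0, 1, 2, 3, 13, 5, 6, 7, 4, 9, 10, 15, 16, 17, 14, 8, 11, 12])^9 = [0, 1, 2, 3, 13, 5, 6, 7, 4, 9, 10, 15, 16, 17, 14, 8, 11, 12]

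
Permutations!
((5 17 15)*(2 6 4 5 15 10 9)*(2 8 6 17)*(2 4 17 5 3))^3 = (2 3 4 5)(6 9 17 8 10) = ((2 5 4 3)(6 17 10 9 8))^3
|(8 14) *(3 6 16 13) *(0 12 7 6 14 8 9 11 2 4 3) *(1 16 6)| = |(0 12 7 1 16 13)(2 4 3 14 9 11)| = 6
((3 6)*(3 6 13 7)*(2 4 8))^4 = ((2 4 8)(3 13 7))^4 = (2 4 8)(3 13 7)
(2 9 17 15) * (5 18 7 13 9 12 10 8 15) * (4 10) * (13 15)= (2 12 4 10 8 13 9 17 5 18 7 15)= [0, 1, 12, 3, 10, 18, 6, 15, 13, 17, 8, 11, 4, 9, 14, 2, 16, 5, 7]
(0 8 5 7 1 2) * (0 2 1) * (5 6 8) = (0 5 7)(6 8) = [5, 1, 2, 3, 4, 7, 8, 0, 6]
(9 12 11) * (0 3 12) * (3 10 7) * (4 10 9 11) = (0 9)(3 12 4 10 7) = [9, 1, 2, 12, 10, 5, 6, 3, 8, 0, 7, 11, 4]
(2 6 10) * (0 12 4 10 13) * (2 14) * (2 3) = (0 12 4 10 14 3 2 6 13) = [12, 1, 6, 2, 10, 5, 13, 7, 8, 9, 14, 11, 4, 0, 3]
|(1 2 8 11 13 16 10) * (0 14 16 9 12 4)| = 12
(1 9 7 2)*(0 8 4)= [8, 9, 1, 3, 0, 5, 6, 2, 4, 7]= (0 8 4)(1 9 7 2)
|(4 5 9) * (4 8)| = |(4 5 9 8)| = 4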